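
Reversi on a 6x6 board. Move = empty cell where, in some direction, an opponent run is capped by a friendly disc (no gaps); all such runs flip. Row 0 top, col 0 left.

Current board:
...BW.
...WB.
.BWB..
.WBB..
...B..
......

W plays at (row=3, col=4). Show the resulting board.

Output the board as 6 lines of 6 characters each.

Place W at (3,4); scan 8 dirs for brackets.
Dir NW: opp run (2,3), next='.' -> no flip
Dir N: first cell '.' (not opp) -> no flip
Dir NE: first cell '.' (not opp) -> no flip
Dir W: opp run (3,3) (3,2) capped by W -> flip
Dir E: first cell '.' (not opp) -> no flip
Dir SW: opp run (4,3), next='.' -> no flip
Dir S: first cell '.' (not opp) -> no flip
Dir SE: first cell '.' (not opp) -> no flip
All flips: (3,2) (3,3)

Answer: ...BW.
...WB.
.BWB..
.WWWW.
...B..
......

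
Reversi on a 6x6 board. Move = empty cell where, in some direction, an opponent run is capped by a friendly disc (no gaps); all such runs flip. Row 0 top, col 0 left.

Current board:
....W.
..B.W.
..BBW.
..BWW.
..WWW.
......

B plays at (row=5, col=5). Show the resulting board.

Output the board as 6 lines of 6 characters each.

Place B at (5,5); scan 8 dirs for brackets.
Dir NW: opp run (4,4) (3,3) capped by B -> flip
Dir N: first cell '.' (not opp) -> no flip
Dir NE: edge -> no flip
Dir W: first cell '.' (not opp) -> no flip
Dir E: edge -> no flip
Dir SW: edge -> no flip
Dir S: edge -> no flip
Dir SE: edge -> no flip
All flips: (3,3) (4,4)

Answer: ....W.
..B.W.
..BBW.
..BBW.
..WWB.
.....B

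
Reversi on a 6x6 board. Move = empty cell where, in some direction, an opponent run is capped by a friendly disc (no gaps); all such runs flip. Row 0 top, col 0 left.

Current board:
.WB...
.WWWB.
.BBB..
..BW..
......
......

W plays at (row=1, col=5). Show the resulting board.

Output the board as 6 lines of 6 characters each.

Answer: .WB...
.WWWWW
.BBB..
..BW..
......
......

Derivation:
Place W at (1,5); scan 8 dirs for brackets.
Dir NW: first cell '.' (not opp) -> no flip
Dir N: first cell '.' (not opp) -> no flip
Dir NE: edge -> no flip
Dir W: opp run (1,4) capped by W -> flip
Dir E: edge -> no flip
Dir SW: first cell '.' (not opp) -> no flip
Dir S: first cell '.' (not opp) -> no flip
Dir SE: edge -> no flip
All flips: (1,4)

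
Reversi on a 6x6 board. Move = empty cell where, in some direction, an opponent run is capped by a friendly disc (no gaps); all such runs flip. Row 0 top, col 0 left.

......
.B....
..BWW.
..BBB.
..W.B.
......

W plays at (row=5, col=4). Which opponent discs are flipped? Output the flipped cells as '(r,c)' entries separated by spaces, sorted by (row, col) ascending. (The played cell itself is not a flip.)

Dir NW: first cell '.' (not opp) -> no flip
Dir N: opp run (4,4) (3,4) capped by W -> flip
Dir NE: first cell '.' (not opp) -> no flip
Dir W: first cell '.' (not opp) -> no flip
Dir E: first cell '.' (not opp) -> no flip
Dir SW: edge -> no flip
Dir S: edge -> no flip
Dir SE: edge -> no flip

Answer: (3,4) (4,4)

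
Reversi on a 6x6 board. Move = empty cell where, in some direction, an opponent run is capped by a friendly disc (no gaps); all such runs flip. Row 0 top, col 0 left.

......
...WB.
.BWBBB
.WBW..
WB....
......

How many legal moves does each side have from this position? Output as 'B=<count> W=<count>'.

Answer: B=7 W=6

Derivation:
-- B to move --
(0,2): flips 1 -> legal
(0,3): flips 1 -> legal
(0,4): no bracket -> illegal
(1,1): no bracket -> illegal
(1,2): flips 2 -> legal
(2,0): no bracket -> illegal
(3,0): flips 1 -> legal
(3,4): flips 1 -> legal
(4,2): flips 1 -> legal
(4,3): flips 1 -> legal
(4,4): no bracket -> illegal
(5,0): no bracket -> illegal
(5,1): no bracket -> illegal
B mobility = 7
-- W to move --
(0,3): no bracket -> illegal
(0,4): no bracket -> illegal
(0,5): no bracket -> illegal
(1,0): no bracket -> illegal
(1,1): flips 1 -> legal
(1,2): no bracket -> illegal
(1,5): flips 2 -> legal
(2,0): flips 1 -> legal
(3,0): no bracket -> illegal
(3,4): no bracket -> illegal
(3,5): flips 1 -> legal
(4,2): flips 2 -> legal
(4,3): no bracket -> illegal
(5,0): no bracket -> illegal
(5,1): flips 1 -> legal
(5,2): no bracket -> illegal
W mobility = 6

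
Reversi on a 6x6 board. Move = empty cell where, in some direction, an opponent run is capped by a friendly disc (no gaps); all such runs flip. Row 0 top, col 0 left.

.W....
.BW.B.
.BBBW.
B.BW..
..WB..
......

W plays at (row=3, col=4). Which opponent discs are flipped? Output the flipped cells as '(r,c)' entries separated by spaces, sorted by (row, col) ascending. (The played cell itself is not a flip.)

Answer: (2,3)

Derivation:
Dir NW: opp run (2,3) capped by W -> flip
Dir N: first cell 'W' (not opp) -> no flip
Dir NE: first cell '.' (not opp) -> no flip
Dir W: first cell 'W' (not opp) -> no flip
Dir E: first cell '.' (not opp) -> no flip
Dir SW: opp run (4,3), next='.' -> no flip
Dir S: first cell '.' (not opp) -> no flip
Dir SE: first cell '.' (not opp) -> no flip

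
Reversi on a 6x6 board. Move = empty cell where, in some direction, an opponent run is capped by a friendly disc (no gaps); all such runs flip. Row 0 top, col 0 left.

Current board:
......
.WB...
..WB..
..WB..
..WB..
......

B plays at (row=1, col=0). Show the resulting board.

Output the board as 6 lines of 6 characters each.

Answer: ......
BBB...
..WB..
..WB..
..WB..
......

Derivation:
Place B at (1,0); scan 8 dirs for brackets.
Dir NW: edge -> no flip
Dir N: first cell '.' (not opp) -> no flip
Dir NE: first cell '.' (not opp) -> no flip
Dir W: edge -> no flip
Dir E: opp run (1,1) capped by B -> flip
Dir SW: edge -> no flip
Dir S: first cell '.' (not opp) -> no flip
Dir SE: first cell '.' (not opp) -> no flip
All flips: (1,1)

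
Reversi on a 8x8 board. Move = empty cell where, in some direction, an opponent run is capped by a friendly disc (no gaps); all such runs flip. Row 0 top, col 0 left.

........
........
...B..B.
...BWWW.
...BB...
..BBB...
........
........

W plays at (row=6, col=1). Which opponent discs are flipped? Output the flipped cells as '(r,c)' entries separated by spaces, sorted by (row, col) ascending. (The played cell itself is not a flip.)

Dir NW: first cell '.' (not opp) -> no flip
Dir N: first cell '.' (not opp) -> no flip
Dir NE: opp run (5,2) (4,3) capped by W -> flip
Dir W: first cell '.' (not opp) -> no flip
Dir E: first cell '.' (not opp) -> no flip
Dir SW: first cell '.' (not opp) -> no flip
Dir S: first cell '.' (not opp) -> no flip
Dir SE: first cell '.' (not opp) -> no flip

Answer: (4,3) (5,2)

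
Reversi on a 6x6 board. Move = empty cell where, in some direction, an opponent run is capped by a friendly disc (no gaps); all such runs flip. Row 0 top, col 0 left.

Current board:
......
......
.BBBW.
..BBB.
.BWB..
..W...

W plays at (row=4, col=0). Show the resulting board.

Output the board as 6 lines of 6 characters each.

Place W at (4,0); scan 8 dirs for brackets.
Dir NW: edge -> no flip
Dir N: first cell '.' (not opp) -> no flip
Dir NE: first cell '.' (not opp) -> no flip
Dir W: edge -> no flip
Dir E: opp run (4,1) capped by W -> flip
Dir SW: edge -> no flip
Dir S: first cell '.' (not opp) -> no flip
Dir SE: first cell '.' (not opp) -> no flip
All flips: (4,1)

Answer: ......
......
.BBBW.
..BBB.
WWWB..
..W...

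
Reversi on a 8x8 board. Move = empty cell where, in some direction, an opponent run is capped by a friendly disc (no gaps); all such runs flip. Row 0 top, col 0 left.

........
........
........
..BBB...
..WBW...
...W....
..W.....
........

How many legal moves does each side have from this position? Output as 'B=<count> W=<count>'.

-- B to move --
(3,1): no bracket -> illegal
(3,5): no bracket -> illegal
(4,1): flips 1 -> legal
(4,5): flips 1 -> legal
(5,1): flips 1 -> legal
(5,2): flips 1 -> legal
(5,4): flips 1 -> legal
(5,5): flips 1 -> legal
(6,1): no bracket -> illegal
(6,3): flips 1 -> legal
(6,4): no bracket -> illegal
(7,1): no bracket -> illegal
(7,2): no bracket -> illegal
(7,3): no bracket -> illegal
B mobility = 7
-- W to move --
(2,1): no bracket -> illegal
(2,2): flips 2 -> legal
(2,3): flips 2 -> legal
(2,4): flips 2 -> legal
(2,5): no bracket -> illegal
(3,1): no bracket -> illegal
(3,5): no bracket -> illegal
(4,1): no bracket -> illegal
(4,5): no bracket -> illegal
(5,2): no bracket -> illegal
(5,4): no bracket -> illegal
W mobility = 3

Answer: B=7 W=3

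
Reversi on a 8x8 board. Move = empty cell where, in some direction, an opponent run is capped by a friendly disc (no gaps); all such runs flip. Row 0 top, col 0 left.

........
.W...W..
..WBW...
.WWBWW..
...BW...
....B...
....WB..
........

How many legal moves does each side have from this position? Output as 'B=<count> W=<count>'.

Answer: B=12 W=6

Derivation:
-- B to move --
(0,0): flips 2 -> legal
(0,1): no bracket -> illegal
(0,2): no bracket -> illegal
(0,4): no bracket -> illegal
(0,5): no bracket -> illegal
(0,6): flips 2 -> legal
(1,0): no bracket -> illegal
(1,2): no bracket -> illegal
(1,3): no bracket -> illegal
(1,4): flips 3 -> legal
(1,6): no bracket -> illegal
(2,0): no bracket -> illegal
(2,1): flips 2 -> legal
(2,5): flips 2 -> legal
(2,6): no bracket -> illegal
(3,0): flips 2 -> legal
(3,6): flips 2 -> legal
(4,0): no bracket -> illegal
(4,1): flips 1 -> legal
(4,2): no bracket -> illegal
(4,5): flips 2 -> legal
(4,6): no bracket -> illegal
(5,3): no bracket -> illegal
(5,5): flips 1 -> legal
(6,3): flips 1 -> legal
(7,3): no bracket -> illegal
(7,4): flips 1 -> legal
(7,5): no bracket -> illegal
B mobility = 12
-- W to move --
(1,2): flips 1 -> legal
(1,3): no bracket -> illegal
(1,4): flips 1 -> legal
(4,2): flips 2 -> legal
(4,5): no bracket -> illegal
(5,2): flips 1 -> legal
(5,3): no bracket -> illegal
(5,5): no bracket -> illegal
(5,6): no bracket -> illegal
(6,3): no bracket -> illegal
(6,6): flips 1 -> legal
(7,4): no bracket -> illegal
(7,5): no bracket -> illegal
(7,6): flips 3 -> legal
W mobility = 6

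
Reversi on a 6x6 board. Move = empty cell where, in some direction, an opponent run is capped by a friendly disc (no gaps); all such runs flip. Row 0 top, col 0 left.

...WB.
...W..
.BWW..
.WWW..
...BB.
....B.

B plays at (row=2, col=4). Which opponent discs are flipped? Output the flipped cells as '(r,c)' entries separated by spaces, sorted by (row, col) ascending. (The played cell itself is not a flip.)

Dir NW: opp run (1,3), next='.' -> no flip
Dir N: first cell '.' (not opp) -> no flip
Dir NE: first cell '.' (not opp) -> no flip
Dir W: opp run (2,3) (2,2) capped by B -> flip
Dir E: first cell '.' (not opp) -> no flip
Dir SW: opp run (3,3), next='.' -> no flip
Dir S: first cell '.' (not opp) -> no flip
Dir SE: first cell '.' (not opp) -> no flip

Answer: (2,2) (2,3)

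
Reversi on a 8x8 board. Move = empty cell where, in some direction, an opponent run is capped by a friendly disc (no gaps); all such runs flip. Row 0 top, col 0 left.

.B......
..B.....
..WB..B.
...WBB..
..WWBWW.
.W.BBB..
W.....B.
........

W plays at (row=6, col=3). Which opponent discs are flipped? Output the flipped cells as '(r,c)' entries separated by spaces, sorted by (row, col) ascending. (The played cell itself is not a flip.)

Dir NW: first cell '.' (not opp) -> no flip
Dir N: opp run (5,3) capped by W -> flip
Dir NE: opp run (5,4) capped by W -> flip
Dir W: first cell '.' (not opp) -> no flip
Dir E: first cell '.' (not opp) -> no flip
Dir SW: first cell '.' (not opp) -> no flip
Dir S: first cell '.' (not opp) -> no flip
Dir SE: first cell '.' (not opp) -> no flip

Answer: (5,3) (5,4)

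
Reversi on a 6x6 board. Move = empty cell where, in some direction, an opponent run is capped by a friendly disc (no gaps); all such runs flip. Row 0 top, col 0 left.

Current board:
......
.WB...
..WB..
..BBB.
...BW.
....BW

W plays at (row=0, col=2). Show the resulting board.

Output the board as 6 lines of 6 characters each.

Answer: ..W...
.WW...
..WB..
..BBB.
...BW.
....BW

Derivation:
Place W at (0,2); scan 8 dirs for brackets.
Dir NW: edge -> no flip
Dir N: edge -> no flip
Dir NE: edge -> no flip
Dir W: first cell '.' (not opp) -> no flip
Dir E: first cell '.' (not opp) -> no flip
Dir SW: first cell 'W' (not opp) -> no flip
Dir S: opp run (1,2) capped by W -> flip
Dir SE: first cell '.' (not opp) -> no flip
All flips: (1,2)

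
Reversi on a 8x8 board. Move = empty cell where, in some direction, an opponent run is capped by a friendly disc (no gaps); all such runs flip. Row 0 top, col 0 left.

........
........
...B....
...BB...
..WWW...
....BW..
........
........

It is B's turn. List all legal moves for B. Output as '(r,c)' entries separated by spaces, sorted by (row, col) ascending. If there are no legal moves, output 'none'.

Answer: (3,2) (5,1) (5,2) (5,3) (5,6) (6,6)

Derivation:
(3,1): no bracket -> illegal
(3,2): flips 1 -> legal
(3,5): no bracket -> illegal
(4,1): no bracket -> illegal
(4,5): no bracket -> illegal
(4,6): no bracket -> illegal
(5,1): flips 1 -> legal
(5,2): flips 1 -> legal
(5,3): flips 1 -> legal
(5,6): flips 1 -> legal
(6,4): no bracket -> illegal
(6,5): no bracket -> illegal
(6,6): flips 2 -> legal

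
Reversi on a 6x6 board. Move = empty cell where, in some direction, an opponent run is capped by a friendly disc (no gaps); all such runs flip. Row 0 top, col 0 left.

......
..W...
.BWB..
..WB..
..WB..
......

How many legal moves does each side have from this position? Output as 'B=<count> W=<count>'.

-- B to move --
(0,1): flips 1 -> legal
(0,2): no bracket -> illegal
(0,3): flips 1 -> legal
(1,1): flips 1 -> legal
(1,3): no bracket -> illegal
(3,1): flips 1 -> legal
(4,1): flips 2 -> legal
(5,1): flips 1 -> legal
(5,2): no bracket -> illegal
(5,3): no bracket -> illegal
B mobility = 6
-- W to move --
(1,0): flips 1 -> legal
(1,1): no bracket -> illegal
(1,3): no bracket -> illegal
(1,4): flips 1 -> legal
(2,0): flips 1 -> legal
(2,4): flips 2 -> legal
(3,0): flips 1 -> legal
(3,1): no bracket -> illegal
(3,4): flips 2 -> legal
(4,4): flips 2 -> legal
(5,2): no bracket -> illegal
(5,3): no bracket -> illegal
(5,4): flips 1 -> legal
W mobility = 8

Answer: B=6 W=8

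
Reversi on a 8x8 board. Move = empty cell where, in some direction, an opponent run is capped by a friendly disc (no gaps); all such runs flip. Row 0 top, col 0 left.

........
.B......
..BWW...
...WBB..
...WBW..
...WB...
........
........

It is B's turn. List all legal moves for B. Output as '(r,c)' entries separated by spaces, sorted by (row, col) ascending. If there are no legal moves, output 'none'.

Answer: (1,2) (1,3) (1,4) (2,5) (3,2) (3,6) (4,2) (4,6) (5,2) (5,5) (5,6) (6,2)

Derivation:
(1,2): flips 1 -> legal
(1,3): flips 1 -> legal
(1,4): flips 1 -> legal
(1,5): no bracket -> illegal
(2,5): flips 2 -> legal
(3,2): flips 2 -> legal
(3,6): flips 1 -> legal
(4,2): flips 1 -> legal
(4,6): flips 1 -> legal
(5,2): flips 2 -> legal
(5,5): flips 1 -> legal
(5,6): flips 1 -> legal
(6,2): flips 1 -> legal
(6,3): no bracket -> illegal
(6,4): no bracket -> illegal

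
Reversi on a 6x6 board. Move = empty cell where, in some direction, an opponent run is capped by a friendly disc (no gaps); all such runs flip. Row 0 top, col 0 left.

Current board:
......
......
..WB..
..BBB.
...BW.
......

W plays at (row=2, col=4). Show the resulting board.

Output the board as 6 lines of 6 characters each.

Answer: ......
......
..WWW.
..BBW.
...BW.
......

Derivation:
Place W at (2,4); scan 8 dirs for brackets.
Dir NW: first cell '.' (not opp) -> no flip
Dir N: first cell '.' (not opp) -> no flip
Dir NE: first cell '.' (not opp) -> no flip
Dir W: opp run (2,3) capped by W -> flip
Dir E: first cell '.' (not opp) -> no flip
Dir SW: opp run (3,3), next='.' -> no flip
Dir S: opp run (3,4) capped by W -> flip
Dir SE: first cell '.' (not opp) -> no flip
All flips: (2,3) (3,4)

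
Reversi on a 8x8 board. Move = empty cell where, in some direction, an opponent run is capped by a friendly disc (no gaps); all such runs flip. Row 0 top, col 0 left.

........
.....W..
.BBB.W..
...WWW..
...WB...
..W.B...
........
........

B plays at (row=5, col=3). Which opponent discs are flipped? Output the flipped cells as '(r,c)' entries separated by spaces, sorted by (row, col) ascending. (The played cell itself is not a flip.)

Answer: (3,3) (4,3)

Derivation:
Dir NW: first cell '.' (not opp) -> no flip
Dir N: opp run (4,3) (3,3) capped by B -> flip
Dir NE: first cell 'B' (not opp) -> no flip
Dir W: opp run (5,2), next='.' -> no flip
Dir E: first cell 'B' (not opp) -> no flip
Dir SW: first cell '.' (not opp) -> no flip
Dir S: first cell '.' (not opp) -> no flip
Dir SE: first cell '.' (not opp) -> no flip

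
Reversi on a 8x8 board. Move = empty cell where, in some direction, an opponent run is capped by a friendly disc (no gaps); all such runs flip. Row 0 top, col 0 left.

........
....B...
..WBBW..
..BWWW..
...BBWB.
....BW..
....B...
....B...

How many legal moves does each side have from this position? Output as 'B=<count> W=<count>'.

-- B to move --
(1,1): flips 2 -> legal
(1,2): flips 1 -> legal
(1,3): no bracket -> illegal
(1,5): no bracket -> illegal
(1,6): flips 2 -> legal
(2,1): flips 1 -> legal
(2,6): flips 2 -> legal
(3,1): no bracket -> illegal
(3,6): flips 5 -> legal
(4,2): flips 1 -> legal
(5,6): flips 3 -> legal
(6,5): no bracket -> illegal
(6,6): flips 1 -> legal
B mobility = 9
-- W to move --
(0,3): flips 1 -> legal
(0,4): flips 2 -> legal
(0,5): no bracket -> illegal
(1,2): flips 1 -> legal
(1,3): flips 2 -> legal
(1,5): flips 1 -> legal
(2,1): no bracket -> illegal
(3,1): flips 1 -> legal
(3,6): no bracket -> illegal
(3,7): flips 1 -> legal
(4,1): no bracket -> illegal
(4,2): flips 3 -> legal
(4,7): flips 1 -> legal
(5,2): flips 1 -> legal
(5,3): flips 3 -> legal
(5,6): no bracket -> illegal
(5,7): flips 1 -> legal
(6,3): flips 1 -> legal
(6,5): no bracket -> illegal
(7,3): flips 1 -> legal
(7,5): no bracket -> illegal
W mobility = 14

Answer: B=9 W=14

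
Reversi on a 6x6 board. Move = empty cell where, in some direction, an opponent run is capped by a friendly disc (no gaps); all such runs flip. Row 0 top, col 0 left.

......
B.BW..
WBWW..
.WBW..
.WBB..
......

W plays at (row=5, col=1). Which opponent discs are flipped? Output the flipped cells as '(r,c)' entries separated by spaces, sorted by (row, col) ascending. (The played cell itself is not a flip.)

Answer: (4,2)

Derivation:
Dir NW: first cell '.' (not opp) -> no flip
Dir N: first cell 'W' (not opp) -> no flip
Dir NE: opp run (4,2) capped by W -> flip
Dir W: first cell '.' (not opp) -> no flip
Dir E: first cell '.' (not opp) -> no flip
Dir SW: edge -> no flip
Dir S: edge -> no flip
Dir SE: edge -> no flip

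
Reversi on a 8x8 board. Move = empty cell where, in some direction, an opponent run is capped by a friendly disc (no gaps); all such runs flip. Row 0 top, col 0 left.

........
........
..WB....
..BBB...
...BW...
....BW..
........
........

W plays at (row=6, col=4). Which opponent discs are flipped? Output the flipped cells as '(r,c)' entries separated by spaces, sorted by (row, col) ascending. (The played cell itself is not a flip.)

Answer: (5,4)

Derivation:
Dir NW: first cell '.' (not opp) -> no flip
Dir N: opp run (5,4) capped by W -> flip
Dir NE: first cell 'W' (not opp) -> no flip
Dir W: first cell '.' (not opp) -> no flip
Dir E: first cell '.' (not opp) -> no flip
Dir SW: first cell '.' (not opp) -> no flip
Dir S: first cell '.' (not opp) -> no flip
Dir SE: first cell '.' (not opp) -> no flip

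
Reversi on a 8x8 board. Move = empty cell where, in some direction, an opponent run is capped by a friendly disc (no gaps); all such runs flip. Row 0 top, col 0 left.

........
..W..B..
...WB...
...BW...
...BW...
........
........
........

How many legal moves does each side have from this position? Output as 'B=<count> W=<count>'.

Answer: B=7 W=7

Derivation:
-- B to move --
(0,1): no bracket -> illegal
(0,2): no bracket -> illegal
(0,3): no bracket -> illegal
(1,1): no bracket -> illegal
(1,3): flips 1 -> legal
(1,4): no bracket -> illegal
(2,1): no bracket -> illegal
(2,2): flips 1 -> legal
(2,5): flips 1 -> legal
(3,2): no bracket -> illegal
(3,5): flips 1 -> legal
(4,5): flips 1 -> legal
(5,3): no bracket -> illegal
(5,4): flips 2 -> legal
(5,5): flips 1 -> legal
B mobility = 7
-- W to move --
(0,4): no bracket -> illegal
(0,5): no bracket -> illegal
(0,6): no bracket -> illegal
(1,3): no bracket -> illegal
(1,4): flips 1 -> legal
(1,6): no bracket -> illegal
(2,2): flips 1 -> legal
(2,5): flips 1 -> legal
(2,6): no bracket -> illegal
(3,2): flips 1 -> legal
(3,5): no bracket -> illegal
(4,2): flips 1 -> legal
(5,2): flips 1 -> legal
(5,3): flips 2 -> legal
(5,4): no bracket -> illegal
W mobility = 7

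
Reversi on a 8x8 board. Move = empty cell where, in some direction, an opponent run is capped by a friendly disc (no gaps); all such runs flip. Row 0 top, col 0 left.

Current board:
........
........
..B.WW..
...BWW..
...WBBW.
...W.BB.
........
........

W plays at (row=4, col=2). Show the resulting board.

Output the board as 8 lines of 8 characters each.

Place W at (4,2); scan 8 dirs for brackets.
Dir NW: first cell '.' (not opp) -> no flip
Dir N: first cell '.' (not opp) -> no flip
Dir NE: opp run (3,3) capped by W -> flip
Dir W: first cell '.' (not opp) -> no flip
Dir E: first cell 'W' (not opp) -> no flip
Dir SW: first cell '.' (not opp) -> no flip
Dir S: first cell '.' (not opp) -> no flip
Dir SE: first cell 'W' (not opp) -> no flip
All flips: (3,3)

Answer: ........
........
..B.WW..
...WWW..
..WWBBW.
...W.BB.
........
........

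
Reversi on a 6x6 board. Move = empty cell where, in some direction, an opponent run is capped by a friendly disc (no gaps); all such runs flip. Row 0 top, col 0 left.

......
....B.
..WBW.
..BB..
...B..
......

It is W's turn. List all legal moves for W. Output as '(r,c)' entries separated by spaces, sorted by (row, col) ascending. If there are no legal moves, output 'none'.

(0,3): no bracket -> illegal
(0,4): flips 1 -> legal
(0,5): no bracket -> illegal
(1,2): no bracket -> illegal
(1,3): no bracket -> illegal
(1,5): no bracket -> illegal
(2,1): no bracket -> illegal
(2,5): no bracket -> illegal
(3,1): no bracket -> illegal
(3,4): no bracket -> illegal
(4,1): no bracket -> illegal
(4,2): flips 2 -> legal
(4,4): flips 1 -> legal
(5,2): no bracket -> illegal
(5,3): no bracket -> illegal
(5,4): no bracket -> illegal

Answer: (0,4) (4,2) (4,4)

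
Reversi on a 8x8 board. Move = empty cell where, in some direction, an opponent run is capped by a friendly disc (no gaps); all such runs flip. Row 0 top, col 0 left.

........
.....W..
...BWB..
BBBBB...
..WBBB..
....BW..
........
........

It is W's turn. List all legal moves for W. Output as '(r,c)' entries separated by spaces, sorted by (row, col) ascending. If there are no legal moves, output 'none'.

(1,2): no bracket -> illegal
(1,3): no bracket -> illegal
(1,4): no bracket -> illegal
(1,6): no bracket -> illegal
(2,0): flips 1 -> legal
(2,1): no bracket -> illegal
(2,2): flips 4 -> legal
(2,6): flips 1 -> legal
(3,5): flips 2 -> legal
(3,6): no bracket -> illegal
(4,0): no bracket -> illegal
(4,1): no bracket -> illegal
(4,6): flips 3 -> legal
(5,2): no bracket -> illegal
(5,3): flips 1 -> legal
(5,6): no bracket -> illegal
(6,3): no bracket -> illegal
(6,4): flips 3 -> legal
(6,5): no bracket -> illegal

Answer: (2,0) (2,2) (2,6) (3,5) (4,6) (5,3) (6,4)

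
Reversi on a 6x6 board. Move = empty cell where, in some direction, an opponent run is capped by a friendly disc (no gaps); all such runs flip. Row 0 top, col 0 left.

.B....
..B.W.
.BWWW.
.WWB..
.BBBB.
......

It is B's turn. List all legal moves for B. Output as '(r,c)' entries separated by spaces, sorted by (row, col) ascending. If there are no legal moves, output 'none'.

Answer: (0,5) (1,1) (1,3) (1,5) (2,0) (2,5) (3,0) (3,4)

Derivation:
(0,3): no bracket -> illegal
(0,4): no bracket -> illegal
(0,5): flips 3 -> legal
(1,1): flips 1 -> legal
(1,3): flips 1 -> legal
(1,5): flips 1 -> legal
(2,0): flips 1 -> legal
(2,5): flips 3 -> legal
(3,0): flips 2 -> legal
(3,4): flips 1 -> legal
(3,5): no bracket -> illegal
(4,0): no bracket -> illegal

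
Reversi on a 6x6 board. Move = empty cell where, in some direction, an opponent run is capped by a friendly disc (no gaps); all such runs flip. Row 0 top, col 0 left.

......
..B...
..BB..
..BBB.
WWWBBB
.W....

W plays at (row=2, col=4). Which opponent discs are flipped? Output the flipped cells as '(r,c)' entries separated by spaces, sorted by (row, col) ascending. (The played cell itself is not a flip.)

Answer: (3,3)

Derivation:
Dir NW: first cell '.' (not opp) -> no flip
Dir N: first cell '.' (not opp) -> no flip
Dir NE: first cell '.' (not opp) -> no flip
Dir W: opp run (2,3) (2,2), next='.' -> no flip
Dir E: first cell '.' (not opp) -> no flip
Dir SW: opp run (3,3) capped by W -> flip
Dir S: opp run (3,4) (4,4), next='.' -> no flip
Dir SE: first cell '.' (not opp) -> no flip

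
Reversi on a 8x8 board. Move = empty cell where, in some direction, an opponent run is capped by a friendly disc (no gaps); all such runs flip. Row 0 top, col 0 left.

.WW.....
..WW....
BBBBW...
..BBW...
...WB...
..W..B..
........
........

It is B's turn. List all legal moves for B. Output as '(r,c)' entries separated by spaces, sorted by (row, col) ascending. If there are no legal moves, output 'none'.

(0,0): no bracket -> illegal
(0,3): flips 2 -> legal
(0,4): flips 1 -> legal
(1,0): no bracket -> illegal
(1,1): no bracket -> illegal
(1,4): flips 2 -> legal
(1,5): flips 1 -> legal
(2,5): flips 1 -> legal
(3,5): flips 1 -> legal
(4,1): no bracket -> illegal
(4,2): flips 1 -> legal
(4,5): flips 1 -> legal
(5,1): no bracket -> illegal
(5,3): flips 1 -> legal
(5,4): flips 1 -> legal
(6,1): no bracket -> illegal
(6,2): no bracket -> illegal
(6,3): no bracket -> illegal

Answer: (0,3) (0,4) (1,4) (1,5) (2,5) (3,5) (4,2) (4,5) (5,3) (5,4)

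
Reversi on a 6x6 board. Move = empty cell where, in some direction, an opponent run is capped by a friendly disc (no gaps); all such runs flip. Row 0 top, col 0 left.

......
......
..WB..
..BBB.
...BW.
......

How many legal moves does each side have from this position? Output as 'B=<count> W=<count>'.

Answer: B=6 W=2

Derivation:
-- B to move --
(1,1): flips 1 -> legal
(1,2): flips 1 -> legal
(1,3): no bracket -> illegal
(2,1): flips 1 -> legal
(3,1): no bracket -> illegal
(3,5): no bracket -> illegal
(4,5): flips 1 -> legal
(5,3): no bracket -> illegal
(5,4): flips 1 -> legal
(5,5): flips 1 -> legal
B mobility = 6
-- W to move --
(1,2): no bracket -> illegal
(1,3): no bracket -> illegal
(1,4): no bracket -> illegal
(2,1): no bracket -> illegal
(2,4): flips 2 -> legal
(2,5): no bracket -> illegal
(3,1): no bracket -> illegal
(3,5): no bracket -> illegal
(4,1): no bracket -> illegal
(4,2): flips 2 -> legal
(4,5): no bracket -> illegal
(5,2): no bracket -> illegal
(5,3): no bracket -> illegal
(5,4): no bracket -> illegal
W mobility = 2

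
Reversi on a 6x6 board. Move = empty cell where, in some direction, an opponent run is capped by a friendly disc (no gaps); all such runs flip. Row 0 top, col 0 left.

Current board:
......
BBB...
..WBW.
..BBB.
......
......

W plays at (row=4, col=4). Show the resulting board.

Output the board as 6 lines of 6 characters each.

Place W at (4,4); scan 8 dirs for brackets.
Dir NW: opp run (3,3) capped by W -> flip
Dir N: opp run (3,4) capped by W -> flip
Dir NE: first cell '.' (not opp) -> no flip
Dir W: first cell '.' (not opp) -> no flip
Dir E: first cell '.' (not opp) -> no flip
Dir SW: first cell '.' (not opp) -> no flip
Dir S: first cell '.' (not opp) -> no flip
Dir SE: first cell '.' (not opp) -> no flip
All flips: (3,3) (3,4)

Answer: ......
BBB...
..WBW.
..BWW.
....W.
......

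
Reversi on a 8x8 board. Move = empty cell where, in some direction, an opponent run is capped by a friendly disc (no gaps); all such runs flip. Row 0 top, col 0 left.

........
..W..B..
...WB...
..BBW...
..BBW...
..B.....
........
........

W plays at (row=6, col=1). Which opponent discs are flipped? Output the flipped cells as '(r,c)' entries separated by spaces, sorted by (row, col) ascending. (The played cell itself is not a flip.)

Dir NW: first cell '.' (not opp) -> no flip
Dir N: first cell '.' (not opp) -> no flip
Dir NE: opp run (5,2) (4,3) capped by W -> flip
Dir W: first cell '.' (not opp) -> no flip
Dir E: first cell '.' (not opp) -> no flip
Dir SW: first cell '.' (not opp) -> no flip
Dir S: first cell '.' (not opp) -> no flip
Dir SE: first cell '.' (not opp) -> no flip

Answer: (4,3) (5,2)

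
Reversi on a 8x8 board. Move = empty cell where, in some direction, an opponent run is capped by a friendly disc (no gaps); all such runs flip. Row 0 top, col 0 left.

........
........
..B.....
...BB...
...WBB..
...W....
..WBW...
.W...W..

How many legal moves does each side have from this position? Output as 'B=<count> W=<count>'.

-- B to move --
(3,2): no bracket -> illegal
(4,2): flips 1 -> legal
(5,1): no bracket -> illegal
(5,2): flips 1 -> legal
(5,4): no bracket -> illegal
(5,5): no bracket -> illegal
(6,0): no bracket -> illegal
(6,1): flips 1 -> legal
(6,5): flips 1 -> legal
(6,6): no bracket -> illegal
(7,0): no bracket -> illegal
(7,2): no bracket -> illegal
(7,3): no bracket -> illegal
(7,4): no bracket -> illegal
(7,6): no bracket -> illegal
B mobility = 4
-- W to move --
(1,1): no bracket -> illegal
(1,2): no bracket -> illegal
(1,3): no bracket -> illegal
(2,1): no bracket -> illegal
(2,3): flips 1 -> legal
(2,4): no bracket -> illegal
(2,5): flips 1 -> legal
(3,1): no bracket -> illegal
(3,2): no bracket -> illegal
(3,5): flips 1 -> legal
(3,6): no bracket -> illegal
(4,2): no bracket -> illegal
(4,6): flips 2 -> legal
(5,2): no bracket -> illegal
(5,4): no bracket -> illegal
(5,5): no bracket -> illegal
(5,6): no bracket -> illegal
(7,2): no bracket -> illegal
(7,3): flips 1 -> legal
(7,4): no bracket -> illegal
W mobility = 5

Answer: B=4 W=5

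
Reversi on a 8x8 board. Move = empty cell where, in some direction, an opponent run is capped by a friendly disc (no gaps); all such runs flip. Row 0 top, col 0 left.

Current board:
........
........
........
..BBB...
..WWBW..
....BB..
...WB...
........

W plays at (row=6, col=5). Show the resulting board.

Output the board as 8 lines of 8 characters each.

Answer: ........
........
........
..BBB...
..WWBW..
....WW..
...WWW..
........

Derivation:
Place W at (6,5); scan 8 dirs for brackets.
Dir NW: opp run (5,4) capped by W -> flip
Dir N: opp run (5,5) capped by W -> flip
Dir NE: first cell '.' (not opp) -> no flip
Dir W: opp run (6,4) capped by W -> flip
Dir E: first cell '.' (not opp) -> no flip
Dir SW: first cell '.' (not opp) -> no flip
Dir S: first cell '.' (not opp) -> no flip
Dir SE: first cell '.' (not opp) -> no flip
All flips: (5,4) (5,5) (6,4)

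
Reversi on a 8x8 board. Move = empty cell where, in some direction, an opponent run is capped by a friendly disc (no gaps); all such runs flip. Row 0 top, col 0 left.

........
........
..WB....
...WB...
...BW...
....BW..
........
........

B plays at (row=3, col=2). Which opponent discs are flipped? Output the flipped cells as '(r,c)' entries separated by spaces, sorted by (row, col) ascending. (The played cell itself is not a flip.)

Answer: (3,3)

Derivation:
Dir NW: first cell '.' (not opp) -> no flip
Dir N: opp run (2,2), next='.' -> no flip
Dir NE: first cell 'B' (not opp) -> no flip
Dir W: first cell '.' (not opp) -> no flip
Dir E: opp run (3,3) capped by B -> flip
Dir SW: first cell '.' (not opp) -> no flip
Dir S: first cell '.' (not opp) -> no flip
Dir SE: first cell 'B' (not opp) -> no flip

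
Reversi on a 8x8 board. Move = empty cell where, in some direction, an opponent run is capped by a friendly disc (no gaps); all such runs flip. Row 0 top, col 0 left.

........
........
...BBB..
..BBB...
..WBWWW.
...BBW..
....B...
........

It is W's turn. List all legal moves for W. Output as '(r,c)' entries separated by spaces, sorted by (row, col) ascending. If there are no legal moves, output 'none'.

Answer: (1,2) (1,4) (1,5) (2,2) (5,2) (6,2) (6,3) (7,3) (7,4) (7,5)

Derivation:
(1,2): flips 2 -> legal
(1,3): no bracket -> illegal
(1,4): flips 2 -> legal
(1,5): flips 2 -> legal
(1,6): no bracket -> illegal
(2,1): no bracket -> illegal
(2,2): flips 2 -> legal
(2,6): no bracket -> illegal
(3,1): no bracket -> illegal
(3,5): no bracket -> illegal
(3,6): no bracket -> illegal
(4,1): no bracket -> illegal
(5,2): flips 2 -> legal
(6,2): flips 1 -> legal
(6,3): flips 1 -> legal
(6,5): no bracket -> illegal
(7,3): flips 1 -> legal
(7,4): flips 2 -> legal
(7,5): flips 2 -> legal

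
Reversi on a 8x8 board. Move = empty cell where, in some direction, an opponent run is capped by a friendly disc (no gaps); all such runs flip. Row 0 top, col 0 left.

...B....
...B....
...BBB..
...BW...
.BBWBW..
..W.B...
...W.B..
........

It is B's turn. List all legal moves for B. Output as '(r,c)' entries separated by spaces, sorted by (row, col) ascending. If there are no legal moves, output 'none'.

Answer: (3,2) (3,5) (3,6) (4,6) (5,3) (5,6) (6,1) (6,2) (7,2) (7,4)

Derivation:
(3,2): flips 1 -> legal
(3,5): flips 1 -> legal
(3,6): flips 1 -> legal
(4,6): flips 1 -> legal
(5,1): no bracket -> illegal
(5,3): flips 1 -> legal
(5,5): no bracket -> illegal
(5,6): flips 2 -> legal
(6,1): flips 3 -> legal
(6,2): flips 1 -> legal
(6,4): no bracket -> illegal
(7,2): flips 1 -> legal
(7,3): no bracket -> illegal
(7,4): flips 2 -> legal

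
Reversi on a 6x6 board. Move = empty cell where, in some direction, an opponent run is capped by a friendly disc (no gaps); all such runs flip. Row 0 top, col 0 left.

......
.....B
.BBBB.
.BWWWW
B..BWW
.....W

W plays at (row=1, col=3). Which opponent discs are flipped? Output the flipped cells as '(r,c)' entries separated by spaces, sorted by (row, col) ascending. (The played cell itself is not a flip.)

Answer: (2,3) (2,4)

Derivation:
Dir NW: first cell '.' (not opp) -> no flip
Dir N: first cell '.' (not opp) -> no flip
Dir NE: first cell '.' (not opp) -> no flip
Dir W: first cell '.' (not opp) -> no flip
Dir E: first cell '.' (not opp) -> no flip
Dir SW: opp run (2,2) (3,1) (4,0), next=edge -> no flip
Dir S: opp run (2,3) capped by W -> flip
Dir SE: opp run (2,4) capped by W -> flip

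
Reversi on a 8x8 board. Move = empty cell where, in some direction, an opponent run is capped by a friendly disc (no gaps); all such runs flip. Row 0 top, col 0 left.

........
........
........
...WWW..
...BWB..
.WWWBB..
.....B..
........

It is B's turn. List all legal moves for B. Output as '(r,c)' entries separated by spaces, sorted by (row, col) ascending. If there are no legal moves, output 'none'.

(2,2): flips 2 -> legal
(2,3): flips 2 -> legal
(2,4): flips 2 -> legal
(2,5): flips 2 -> legal
(2,6): no bracket -> illegal
(3,2): no bracket -> illegal
(3,6): no bracket -> illegal
(4,0): no bracket -> illegal
(4,1): no bracket -> illegal
(4,2): no bracket -> illegal
(4,6): no bracket -> illegal
(5,0): flips 3 -> legal
(6,0): no bracket -> illegal
(6,1): flips 1 -> legal
(6,2): no bracket -> illegal
(6,3): flips 1 -> legal
(6,4): no bracket -> illegal

Answer: (2,2) (2,3) (2,4) (2,5) (5,0) (6,1) (6,3)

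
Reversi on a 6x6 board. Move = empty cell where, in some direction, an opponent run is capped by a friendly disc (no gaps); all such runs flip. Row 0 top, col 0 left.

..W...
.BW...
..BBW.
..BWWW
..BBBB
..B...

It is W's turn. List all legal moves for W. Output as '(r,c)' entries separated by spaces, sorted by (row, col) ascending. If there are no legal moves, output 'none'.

Answer: (0,0) (1,0) (1,3) (2,0) (2,1) (3,1) (5,1) (5,3) (5,4) (5,5)

Derivation:
(0,0): flips 2 -> legal
(0,1): no bracket -> illegal
(1,0): flips 1 -> legal
(1,3): flips 1 -> legal
(1,4): no bracket -> illegal
(2,0): flips 1 -> legal
(2,1): flips 2 -> legal
(3,1): flips 1 -> legal
(4,1): no bracket -> illegal
(5,1): flips 1 -> legal
(5,3): flips 2 -> legal
(5,4): flips 1 -> legal
(5,5): flips 2 -> legal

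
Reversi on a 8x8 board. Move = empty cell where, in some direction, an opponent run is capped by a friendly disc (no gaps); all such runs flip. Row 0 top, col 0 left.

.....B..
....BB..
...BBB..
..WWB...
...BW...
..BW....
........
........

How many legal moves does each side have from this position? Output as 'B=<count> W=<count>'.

-- B to move --
(2,1): flips 1 -> legal
(2,2): no bracket -> illegal
(3,1): flips 2 -> legal
(3,5): no bracket -> illegal
(4,1): flips 1 -> legal
(4,2): flips 1 -> legal
(4,5): flips 1 -> legal
(5,4): flips 2 -> legal
(5,5): no bracket -> illegal
(6,2): no bracket -> illegal
(6,3): flips 1 -> legal
(6,4): no bracket -> illegal
B mobility = 7
-- W to move --
(0,3): no bracket -> illegal
(0,4): flips 3 -> legal
(0,6): flips 2 -> legal
(1,2): no bracket -> illegal
(1,3): flips 1 -> legal
(1,6): no bracket -> illegal
(2,2): no bracket -> illegal
(2,6): no bracket -> illegal
(3,5): flips 1 -> legal
(3,6): no bracket -> illegal
(4,1): no bracket -> illegal
(4,2): flips 1 -> legal
(4,5): no bracket -> illegal
(5,1): flips 1 -> legal
(5,4): flips 1 -> legal
(6,1): no bracket -> illegal
(6,2): no bracket -> illegal
(6,3): no bracket -> illegal
W mobility = 7

Answer: B=7 W=7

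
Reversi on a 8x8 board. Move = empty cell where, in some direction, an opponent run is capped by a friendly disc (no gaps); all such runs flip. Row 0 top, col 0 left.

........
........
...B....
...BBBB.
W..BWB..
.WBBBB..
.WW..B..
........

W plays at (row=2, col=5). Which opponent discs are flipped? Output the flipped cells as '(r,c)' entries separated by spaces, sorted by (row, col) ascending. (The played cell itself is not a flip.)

Dir NW: first cell '.' (not opp) -> no flip
Dir N: first cell '.' (not opp) -> no flip
Dir NE: first cell '.' (not opp) -> no flip
Dir W: first cell '.' (not opp) -> no flip
Dir E: first cell '.' (not opp) -> no flip
Dir SW: opp run (3,4) (4,3) (5,2) capped by W -> flip
Dir S: opp run (3,5) (4,5) (5,5) (6,5), next='.' -> no flip
Dir SE: opp run (3,6), next='.' -> no flip

Answer: (3,4) (4,3) (5,2)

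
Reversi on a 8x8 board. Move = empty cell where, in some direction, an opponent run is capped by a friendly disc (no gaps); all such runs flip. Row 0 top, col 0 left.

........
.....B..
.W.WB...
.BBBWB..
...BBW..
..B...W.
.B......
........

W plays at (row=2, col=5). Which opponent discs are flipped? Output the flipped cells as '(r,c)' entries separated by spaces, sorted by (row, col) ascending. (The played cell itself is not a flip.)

Answer: (2,4) (3,5)

Derivation:
Dir NW: first cell '.' (not opp) -> no flip
Dir N: opp run (1,5), next='.' -> no flip
Dir NE: first cell '.' (not opp) -> no flip
Dir W: opp run (2,4) capped by W -> flip
Dir E: first cell '.' (not opp) -> no flip
Dir SW: first cell 'W' (not opp) -> no flip
Dir S: opp run (3,5) capped by W -> flip
Dir SE: first cell '.' (not opp) -> no flip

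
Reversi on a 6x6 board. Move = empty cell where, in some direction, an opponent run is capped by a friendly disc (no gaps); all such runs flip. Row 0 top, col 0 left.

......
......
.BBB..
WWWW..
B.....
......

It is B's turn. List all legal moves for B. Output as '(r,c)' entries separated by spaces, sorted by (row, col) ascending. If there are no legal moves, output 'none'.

(2,0): flips 1 -> legal
(2,4): no bracket -> illegal
(3,4): no bracket -> illegal
(4,1): flips 2 -> legal
(4,2): flips 1 -> legal
(4,3): flips 2 -> legal
(4,4): flips 1 -> legal

Answer: (2,0) (4,1) (4,2) (4,3) (4,4)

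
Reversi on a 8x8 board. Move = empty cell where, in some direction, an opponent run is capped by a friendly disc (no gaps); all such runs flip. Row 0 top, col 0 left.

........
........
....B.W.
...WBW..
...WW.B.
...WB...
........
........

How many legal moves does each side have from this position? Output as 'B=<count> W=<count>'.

-- B to move --
(1,5): no bracket -> illegal
(1,6): no bracket -> illegal
(1,7): no bracket -> illegal
(2,2): no bracket -> illegal
(2,3): no bracket -> illegal
(2,5): no bracket -> illegal
(2,7): no bracket -> illegal
(3,2): flips 2 -> legal
(3,6): flips 1 -> legal
(3,7): no bracket -> illegal
(4,2): flips 1 -> legal
(4,5): no bracket -> illegal
(5,2): flips 2 -> legal
(5,5): no bracket -> illegal
(6,2): no bracket -> illegal
(6,3): no bracket -> illegal
(6,4): no bracket -> illegal
B mobility = 4
-- W to move --
(1,3): flips 1 -> legal
(1,4): flips 2 -> legal
(1,5): flips 1 -> legal
(2,3): no bracket -> illegal
(2,5): flips 1 -> legal
(3,6): no bracket -> illegal
(3,7): no bracket -> illegal
(4,5): no bracket -> illegal
(4,7): no bracket -> illegal
(5,5): flips 1 -> legal
(5,6): no bracket -> illegal
(5,7): flips 1 -> legal
(6,3): no bracket -> illegal
(6,4): flips 1 -> legal
(6,5): flips 1 -> legal
W mobility = 8

Answer: B=4 W=8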